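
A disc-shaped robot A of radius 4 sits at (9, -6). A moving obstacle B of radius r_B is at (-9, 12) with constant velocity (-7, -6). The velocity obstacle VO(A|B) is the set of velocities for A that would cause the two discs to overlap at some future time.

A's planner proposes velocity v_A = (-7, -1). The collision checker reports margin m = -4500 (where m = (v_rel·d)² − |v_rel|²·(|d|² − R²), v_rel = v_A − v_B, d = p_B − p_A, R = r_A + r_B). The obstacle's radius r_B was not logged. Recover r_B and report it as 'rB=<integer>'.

m = -4500
d = (-18, 18);  v_rel = (0, 5),  |v_rel|² = 25
v_rel×d = (0)·(18) − (5)·(-18) = 90
since m = R²·25 − 90²:  R² = (8100 + -4500) / 25 = 144
R = √144 = 12  ⇒  r_B = 12 − 4 = 8

rB=8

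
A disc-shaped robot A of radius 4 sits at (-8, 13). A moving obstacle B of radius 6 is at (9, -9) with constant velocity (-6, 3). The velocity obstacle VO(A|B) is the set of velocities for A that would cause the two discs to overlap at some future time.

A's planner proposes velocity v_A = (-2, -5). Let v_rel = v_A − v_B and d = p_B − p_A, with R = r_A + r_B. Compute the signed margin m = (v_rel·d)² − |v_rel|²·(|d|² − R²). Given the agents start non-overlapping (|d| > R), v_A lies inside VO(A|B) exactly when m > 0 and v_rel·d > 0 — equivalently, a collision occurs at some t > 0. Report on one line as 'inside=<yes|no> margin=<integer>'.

d = (17, -22),  |d|² = 773;  R = 4+6 = 10,  c = 773−10² = 673
v_rel = (4, -8),  |v_rel|² = 80;  v_rel·d = (4)·(17) + (-8)·(-22) = 244
80·t² − 488·t + 673 = 0  ⇒  m = 244² − 80·673 = 5696
m = 5696 > 0,  v_rel·d = 244 > 0  ⇒  inside

inside=yes margin=5696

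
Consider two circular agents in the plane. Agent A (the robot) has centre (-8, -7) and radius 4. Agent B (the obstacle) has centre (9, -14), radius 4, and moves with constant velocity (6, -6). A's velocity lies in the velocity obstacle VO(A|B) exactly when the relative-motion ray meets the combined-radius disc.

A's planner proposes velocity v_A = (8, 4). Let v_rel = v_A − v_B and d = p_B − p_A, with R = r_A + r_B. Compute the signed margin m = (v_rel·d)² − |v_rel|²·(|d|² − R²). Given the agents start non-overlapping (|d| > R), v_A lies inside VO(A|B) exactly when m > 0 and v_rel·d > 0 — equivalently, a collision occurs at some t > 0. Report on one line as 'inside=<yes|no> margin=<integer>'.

d = (17, -7),  |d|² = 338;  R = 4+4 = 8,  c = 338−8² = 274
v_rel = (2, 10),  |v_rel|² = 104;  v_rel·d = (2)·(17) + (10)·(-7) = -36
104·t² + 72·t + 274 = 0  ⇒  m = (-36)² − 104·274 = -27200
m = -27200 < 0,  v_rel·d = -36 < 0  ⇒  outside

inside=no margin=-27200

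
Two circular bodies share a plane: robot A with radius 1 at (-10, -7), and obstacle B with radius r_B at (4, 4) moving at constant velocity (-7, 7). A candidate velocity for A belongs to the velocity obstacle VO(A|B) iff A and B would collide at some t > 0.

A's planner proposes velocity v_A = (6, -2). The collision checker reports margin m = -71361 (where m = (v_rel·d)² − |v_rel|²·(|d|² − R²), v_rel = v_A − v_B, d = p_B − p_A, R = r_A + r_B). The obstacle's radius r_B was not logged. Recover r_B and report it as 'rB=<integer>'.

m = -71361
d = (14, 11);  v_rel = (13, -9),  |v_rel|² = 250
v_rel×d = (13)·(11) − (-9)·(14) = 269
since m = R²·250 − 269²:  R² = (72361 + -71361) / 250 = 4
R = √4 = 2  ⇒  r_B = 2 − 1 = 1

rB=1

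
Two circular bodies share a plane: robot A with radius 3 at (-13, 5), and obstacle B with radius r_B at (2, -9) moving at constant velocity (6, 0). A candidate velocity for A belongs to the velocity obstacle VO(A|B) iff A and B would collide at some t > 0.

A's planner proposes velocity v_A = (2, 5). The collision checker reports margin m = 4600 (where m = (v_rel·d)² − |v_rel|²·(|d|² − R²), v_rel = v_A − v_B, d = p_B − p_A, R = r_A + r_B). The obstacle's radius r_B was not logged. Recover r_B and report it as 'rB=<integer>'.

m = 4600
d = (15, -14);  v_rel = (-4, 5),  |v_rel|² = 41
v_rel×d = (-4)·(-14) − (5)·(15) = -19
since m = R²·41 − (-19)²:  R² = (361 + 4600) / 41 = 121
R = √121 = 11  ⇒  r_B = 11 − 3 = 8

rB=8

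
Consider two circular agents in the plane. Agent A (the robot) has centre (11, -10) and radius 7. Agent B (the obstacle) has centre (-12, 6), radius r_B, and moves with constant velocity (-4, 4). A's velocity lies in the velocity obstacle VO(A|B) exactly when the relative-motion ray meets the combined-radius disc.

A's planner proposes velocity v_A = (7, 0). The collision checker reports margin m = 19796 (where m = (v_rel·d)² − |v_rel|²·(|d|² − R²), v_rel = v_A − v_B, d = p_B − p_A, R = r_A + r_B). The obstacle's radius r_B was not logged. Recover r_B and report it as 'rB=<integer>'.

m = 19796
d = (-23, 16);  v_rel = (11, -4),  |v_rel|² = 137
v_rel×d = (11)·(16) − (-4)·(-23) = 84
since m = R²·137 − 84²:  R² = (7056 + 19796) / 137 = 196
R = √196 = 14  ⇒  r_B = 14 − 7 = 7

rB=7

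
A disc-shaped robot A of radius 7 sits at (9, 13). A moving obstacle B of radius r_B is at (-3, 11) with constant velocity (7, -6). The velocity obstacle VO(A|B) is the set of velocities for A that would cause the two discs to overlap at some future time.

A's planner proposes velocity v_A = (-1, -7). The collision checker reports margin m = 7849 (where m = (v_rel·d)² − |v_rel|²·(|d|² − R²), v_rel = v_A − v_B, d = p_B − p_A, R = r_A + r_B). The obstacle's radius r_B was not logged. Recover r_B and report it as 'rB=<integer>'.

m = 7849
d = (-12, -2);  v_rel = (-8, -1),  |v_rel|² = 65
v_rel×d = (-8)·(-2) − (-1)·(-12) = 4
since m = R²·65 − 4²:  R² = (16 + 7849) / 65 = 121
R = √121 = 11  ⇒  r_B = 11 − 7 = 4

rB=4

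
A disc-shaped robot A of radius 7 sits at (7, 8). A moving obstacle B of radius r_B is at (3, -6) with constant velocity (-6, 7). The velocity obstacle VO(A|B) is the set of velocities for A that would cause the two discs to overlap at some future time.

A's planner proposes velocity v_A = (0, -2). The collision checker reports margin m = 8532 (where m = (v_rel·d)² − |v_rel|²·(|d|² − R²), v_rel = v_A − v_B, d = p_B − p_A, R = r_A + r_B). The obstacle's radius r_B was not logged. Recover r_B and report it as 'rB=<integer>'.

m = 8532
d = (-4, -14);  v_rel = (6, -9),  |v_rel|² = 117
v_rel×d = (6)·(-14) − (-9)·(-4) = -120
since m = R²·117 − (-120)²:  R² = (14400 + 8532) / 117 = 196
R = √196 = 14  ⇒  r_B = 14 − 7 = 7

rB=7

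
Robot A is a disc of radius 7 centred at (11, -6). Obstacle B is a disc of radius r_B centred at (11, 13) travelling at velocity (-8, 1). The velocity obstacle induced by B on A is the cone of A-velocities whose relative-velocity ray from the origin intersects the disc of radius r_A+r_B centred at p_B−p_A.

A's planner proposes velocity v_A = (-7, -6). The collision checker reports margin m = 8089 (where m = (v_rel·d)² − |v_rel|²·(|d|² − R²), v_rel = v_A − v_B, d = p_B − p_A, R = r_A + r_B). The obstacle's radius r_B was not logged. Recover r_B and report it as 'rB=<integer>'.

m = 8089
d = (0, 19);  v_rel = (1, -7),  |v_rel|² = 50
v_rel×d = (1)·(19) − (-7)·(0) = 19
since m = R²·50 − 19²:  R² = (361 + 8089) / 50 = 169
R = √169 = 13  ⇒  r_B = 13 − 7 = 6

rB=6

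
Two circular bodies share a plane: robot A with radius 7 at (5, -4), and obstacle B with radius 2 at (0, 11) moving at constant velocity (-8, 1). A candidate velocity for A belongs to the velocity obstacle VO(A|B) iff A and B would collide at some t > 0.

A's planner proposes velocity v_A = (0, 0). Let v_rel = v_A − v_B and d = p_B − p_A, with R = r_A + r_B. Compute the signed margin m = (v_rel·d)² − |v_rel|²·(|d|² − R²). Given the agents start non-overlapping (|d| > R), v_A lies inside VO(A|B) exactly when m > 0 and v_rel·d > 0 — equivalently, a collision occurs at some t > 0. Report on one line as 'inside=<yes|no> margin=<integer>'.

d = (-5, 15),  |d|² = 250;  R = 7+2 = 9,  c = 250−9² = 169
v_rel = (8, -1),  |v_rel|² = 65;  v_rel·d = (8)·(-5) + (-1)·(15) = -55
65·t² + 110·t + 169 = 0  ⇒  m = (-55)² − 65·169 = -7960
m = -7960 < 0,  v_rel·d = -55 < 0  ⇒  outside

inside=no margin=-7960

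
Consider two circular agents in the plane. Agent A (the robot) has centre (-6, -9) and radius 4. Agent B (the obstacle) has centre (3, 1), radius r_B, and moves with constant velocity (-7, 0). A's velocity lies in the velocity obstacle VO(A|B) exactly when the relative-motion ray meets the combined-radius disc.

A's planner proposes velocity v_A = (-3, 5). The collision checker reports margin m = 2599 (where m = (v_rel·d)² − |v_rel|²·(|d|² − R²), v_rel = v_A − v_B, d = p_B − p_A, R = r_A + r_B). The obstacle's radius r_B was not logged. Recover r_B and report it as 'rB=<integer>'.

m = 2599
d = (9, 10);  v_rel = (4, 5),  |v_rel|² = 41
v_rel×d = (4)·(10) − (5)·(9) = -5
since m = R²·41 − (-5)²:  R² = (25 + 2599) / 41 = 64
R = √64 = 8  ⇒  r_B = 8 − 4 = 4

rB=4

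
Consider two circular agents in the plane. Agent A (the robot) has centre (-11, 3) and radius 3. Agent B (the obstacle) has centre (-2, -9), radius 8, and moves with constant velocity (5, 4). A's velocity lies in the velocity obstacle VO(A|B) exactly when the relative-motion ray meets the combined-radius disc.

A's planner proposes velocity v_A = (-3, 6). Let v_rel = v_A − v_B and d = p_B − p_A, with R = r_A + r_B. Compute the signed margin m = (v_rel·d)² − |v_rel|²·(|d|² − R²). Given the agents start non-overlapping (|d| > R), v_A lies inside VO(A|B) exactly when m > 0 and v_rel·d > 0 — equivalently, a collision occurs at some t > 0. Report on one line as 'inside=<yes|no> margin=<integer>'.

d = (9, -12),  |d|² = 225;  R = 3+8 = 11,  c = 225−11² = 104
v_rel = (-8, 2),  |v_rel|² = 68;  v_rel·d = (-8)·(9) + (2)·(-12) = -96
68·t² + 192·t + 104 = 0  ⇒  m = (-96)² − 68·104 = 2144
m = 2144 > 0,  v_rel·d = -96 < 0  ⇒  outside

inside=no margin=2144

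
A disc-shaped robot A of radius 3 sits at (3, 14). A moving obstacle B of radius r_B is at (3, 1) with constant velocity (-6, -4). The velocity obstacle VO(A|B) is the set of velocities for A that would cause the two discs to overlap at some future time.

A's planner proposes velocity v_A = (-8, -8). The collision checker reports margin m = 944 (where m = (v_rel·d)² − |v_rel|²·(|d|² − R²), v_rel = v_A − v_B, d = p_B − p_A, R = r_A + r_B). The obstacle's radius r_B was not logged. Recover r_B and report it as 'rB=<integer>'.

m = 944
d = (0, -13);  v_rel = (-2, -4),  |v_rel|² = 20
v_rel×d = (-2)·(-13) − (-4)·(0) = 26
since m = R²·20 − 26²:  R² = (676 + 944) / 20 = 81
R = √81 = 9  ⇒  r_B = 9 − 3 = 6

rB=6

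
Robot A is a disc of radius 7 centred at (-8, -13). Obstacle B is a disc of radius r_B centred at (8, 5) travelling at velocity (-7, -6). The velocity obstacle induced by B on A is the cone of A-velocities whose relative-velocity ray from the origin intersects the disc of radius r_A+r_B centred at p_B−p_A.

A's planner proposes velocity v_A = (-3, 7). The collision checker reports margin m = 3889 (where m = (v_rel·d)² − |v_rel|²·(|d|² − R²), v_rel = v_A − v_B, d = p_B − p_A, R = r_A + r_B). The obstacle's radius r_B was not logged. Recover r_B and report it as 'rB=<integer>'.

m = 3889
d = (16, 18);  v_rel = (4, 13),  |v_rel|² = 185
v_rel×d = (4)·(18) − (13)·(16) = -136
since m = R²·185 − (-136)²:  R² = (18496 + 3889) / 185 = 121
R = √121 = 11  ⇒  r_B = 11 − 7 = 4

rB=4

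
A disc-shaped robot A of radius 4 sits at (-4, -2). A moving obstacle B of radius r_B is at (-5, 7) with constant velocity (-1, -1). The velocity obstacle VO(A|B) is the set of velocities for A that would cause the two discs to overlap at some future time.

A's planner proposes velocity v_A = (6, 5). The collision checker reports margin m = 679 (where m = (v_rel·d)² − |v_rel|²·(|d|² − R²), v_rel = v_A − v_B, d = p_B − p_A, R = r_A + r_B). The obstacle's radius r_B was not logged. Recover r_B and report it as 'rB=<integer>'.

m = 679
d = (-1, 9);  v_rel = (7, 6),  |v_rel|² = 85
v_rel×d = (7)·(9) − (6)·(-1) = 69
since m = R²·85 − 69²:  R² = (4761 + 679) / 85 = 64
R = √64 = 8  ⇒  r_B = 8 − 4 = 4

rB=4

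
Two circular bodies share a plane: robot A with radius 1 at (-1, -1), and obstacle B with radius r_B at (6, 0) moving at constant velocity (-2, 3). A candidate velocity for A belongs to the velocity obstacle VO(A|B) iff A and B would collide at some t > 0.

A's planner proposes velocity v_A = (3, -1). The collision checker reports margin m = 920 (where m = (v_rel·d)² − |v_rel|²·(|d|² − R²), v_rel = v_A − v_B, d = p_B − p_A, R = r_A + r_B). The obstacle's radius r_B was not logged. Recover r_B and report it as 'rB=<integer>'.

m = 920
d = (7, 1);  v_rel = (5, -4),  |v_rel|² = 41
v_rel×d = (5)·(1) − (-4)·(7) = 33
since m = R²·41 − 33²:  R² = (1089 + 920) / 41 = 49
R = √49 = 7  ⇒  r_B = 7 − 1 = 6

rB=6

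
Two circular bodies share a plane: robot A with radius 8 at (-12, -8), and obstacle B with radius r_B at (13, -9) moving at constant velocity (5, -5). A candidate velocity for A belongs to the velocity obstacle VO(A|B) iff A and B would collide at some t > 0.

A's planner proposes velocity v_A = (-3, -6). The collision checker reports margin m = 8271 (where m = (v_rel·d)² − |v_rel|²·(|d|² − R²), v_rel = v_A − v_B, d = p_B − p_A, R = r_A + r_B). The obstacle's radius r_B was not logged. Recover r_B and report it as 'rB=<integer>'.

m = 8271
d = (25, -1);  v_rel = (-8, -1),  |v_rel|² = 65
v_rel×d = (-8)·(-1) − (-1)·(25) = 33
since m = R²·65 − 33²:  R² = (1089 + 8271) / 65 = 144
R = √144 = 12  ⇒  r_B = 12 − 8 = 4

rB=4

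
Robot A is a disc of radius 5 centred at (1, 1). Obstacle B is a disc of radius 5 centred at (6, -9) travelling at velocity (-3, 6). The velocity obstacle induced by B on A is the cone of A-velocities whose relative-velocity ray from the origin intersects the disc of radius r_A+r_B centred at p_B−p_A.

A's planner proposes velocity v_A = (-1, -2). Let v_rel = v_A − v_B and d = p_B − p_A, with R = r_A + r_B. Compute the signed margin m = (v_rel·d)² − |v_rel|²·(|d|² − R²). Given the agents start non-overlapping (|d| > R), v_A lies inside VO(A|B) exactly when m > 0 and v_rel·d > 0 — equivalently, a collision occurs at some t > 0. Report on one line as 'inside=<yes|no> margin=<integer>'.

d = (5, -10),  |d|² = 125;  R = 5+5 = 10,  c = 125−10² = 25
v_rel = (2, -8),  |v_rel|² = 68;  v_rel·d = (2)·(5) + (-8)·(-10) = 90
68·t² − 180·t + 25 = 0  ⇒  m = 90² − 68·25 = 6400
m = 6400 > 0,  v_rel·d = 90 > 0  ⇒  inside

inside=yes margin=6400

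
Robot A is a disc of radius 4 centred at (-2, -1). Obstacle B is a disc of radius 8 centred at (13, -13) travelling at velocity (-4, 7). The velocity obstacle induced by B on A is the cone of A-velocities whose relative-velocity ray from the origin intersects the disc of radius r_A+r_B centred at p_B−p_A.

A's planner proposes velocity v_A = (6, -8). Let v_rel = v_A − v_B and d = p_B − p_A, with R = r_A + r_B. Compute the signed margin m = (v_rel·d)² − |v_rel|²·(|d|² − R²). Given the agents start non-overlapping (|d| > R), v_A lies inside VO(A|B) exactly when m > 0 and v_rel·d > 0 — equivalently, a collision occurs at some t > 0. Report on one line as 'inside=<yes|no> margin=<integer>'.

d = (15, -12),  |d|² = 369;  R = 4+8 = 12,  c = 369−12² = 225
v_rel = (10, -15),  |v_rel|² = 325;  v_rel·d = (10)·(15) + (-15)·(-12) = 330
325·t² − 660·t + 225 = 0  ⇒  m = 330² − 325·225 = 35775
m = 35775 > 0,  v_rel·d = 330 > 0  ⇒  inside

inside=yes margin=35775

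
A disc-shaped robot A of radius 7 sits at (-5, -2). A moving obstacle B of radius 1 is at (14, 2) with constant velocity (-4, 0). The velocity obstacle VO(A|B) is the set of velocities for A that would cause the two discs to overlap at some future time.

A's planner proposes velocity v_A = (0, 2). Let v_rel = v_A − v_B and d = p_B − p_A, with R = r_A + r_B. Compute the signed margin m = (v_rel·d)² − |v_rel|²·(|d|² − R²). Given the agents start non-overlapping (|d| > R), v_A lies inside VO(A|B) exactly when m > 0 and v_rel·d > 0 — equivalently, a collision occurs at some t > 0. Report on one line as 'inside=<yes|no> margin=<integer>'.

d = (19, 4),  |d|² = 377;  R = 7+1 = 8,  c = 377−8² = 313
v_rel = (4, 2),  |v_rel|² = 20;  v_rel·d = (4)·(19) + (2)·(4) = 84
20·t² − 168·t + 313 = 0  ⇒  m = 84² − 20·313 = 796
m = 796 > 0,  v_rel·d = 84 > 0  ⇒  inside

inside=yes margin=796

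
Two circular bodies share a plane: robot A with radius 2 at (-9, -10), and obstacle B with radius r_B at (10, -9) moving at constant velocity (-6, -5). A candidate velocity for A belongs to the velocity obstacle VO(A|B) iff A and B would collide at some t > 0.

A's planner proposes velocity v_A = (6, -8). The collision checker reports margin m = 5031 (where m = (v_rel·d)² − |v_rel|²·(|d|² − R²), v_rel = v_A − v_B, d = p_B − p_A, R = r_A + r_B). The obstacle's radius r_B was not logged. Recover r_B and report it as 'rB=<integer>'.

m = 5031
d = (19, 1);  v_rel = (12, -3),  |v_rel|² = 153
v_rel×d = (12)·(1) − (-3)·(19) = 69
since m = R²·153 − 69²:  R² = (4761 + 5031) / 153 = 64
R = √64 = 8  ⇒  r_B = 8 − 2 = 6

rB=6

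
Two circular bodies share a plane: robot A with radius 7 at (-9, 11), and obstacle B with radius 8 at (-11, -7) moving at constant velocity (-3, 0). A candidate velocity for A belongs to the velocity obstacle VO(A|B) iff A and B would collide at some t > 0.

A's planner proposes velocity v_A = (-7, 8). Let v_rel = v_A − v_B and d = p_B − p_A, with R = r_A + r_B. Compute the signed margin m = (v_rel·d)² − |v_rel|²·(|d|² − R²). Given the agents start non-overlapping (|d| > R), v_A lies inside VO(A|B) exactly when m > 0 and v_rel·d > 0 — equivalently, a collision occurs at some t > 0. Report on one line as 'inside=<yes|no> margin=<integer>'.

d = (-2, -18),  |d|² = 328;  R = 7+8 = 15,  c = 328−15² = 103
v_rel = (-4, 8),  |v_rel|² = 80;  v_rel·d = (-4)·(-2) + (8)·(-18) = -136
80·t² + 272·t + 103 = 0  ⇒  m = (-136)² − 80·103 = 10256
m = 10256 > 0,  v_rel·d = -136 < 0  ⇒  outside

inside=no margin=10256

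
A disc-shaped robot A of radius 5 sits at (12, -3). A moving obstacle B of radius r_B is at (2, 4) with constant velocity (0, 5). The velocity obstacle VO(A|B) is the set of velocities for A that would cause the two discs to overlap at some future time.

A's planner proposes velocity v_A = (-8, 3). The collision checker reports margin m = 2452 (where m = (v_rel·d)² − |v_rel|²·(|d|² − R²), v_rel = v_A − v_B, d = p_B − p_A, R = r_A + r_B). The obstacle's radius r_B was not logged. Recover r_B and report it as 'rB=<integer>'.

m = 2452
d = (-10, 7);  v_rel = (-8, -2),  |v_rel|² = 68
v_rel×d = (-8)·(7) − (-2)·(-10) = -76
since m = R²·68 − (-76)²:  R² = (5776 + 2452) / 68 = 121
R = √121 = 11  ⇒  r_B = 11 − 5 = 6

rB=6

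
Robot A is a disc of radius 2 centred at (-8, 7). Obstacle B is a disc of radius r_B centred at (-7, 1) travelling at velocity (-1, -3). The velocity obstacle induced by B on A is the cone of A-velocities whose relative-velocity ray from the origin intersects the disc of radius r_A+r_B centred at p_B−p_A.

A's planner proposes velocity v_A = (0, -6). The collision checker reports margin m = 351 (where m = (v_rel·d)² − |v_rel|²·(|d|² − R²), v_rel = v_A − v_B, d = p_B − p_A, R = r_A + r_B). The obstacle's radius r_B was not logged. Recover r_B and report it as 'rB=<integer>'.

m = 351
d = (1, -6);  v_rel = (1, -3),  |v_rel|² = 10
v_rel×d = (1)·(-6) − (-3)·(1) = -3
since m = R²·10 − (-3)²:  R² = (9 + 351) / 10 = 36
R = √36 = 6  ⇒  r_B = 6 − 2 = 4

rB=4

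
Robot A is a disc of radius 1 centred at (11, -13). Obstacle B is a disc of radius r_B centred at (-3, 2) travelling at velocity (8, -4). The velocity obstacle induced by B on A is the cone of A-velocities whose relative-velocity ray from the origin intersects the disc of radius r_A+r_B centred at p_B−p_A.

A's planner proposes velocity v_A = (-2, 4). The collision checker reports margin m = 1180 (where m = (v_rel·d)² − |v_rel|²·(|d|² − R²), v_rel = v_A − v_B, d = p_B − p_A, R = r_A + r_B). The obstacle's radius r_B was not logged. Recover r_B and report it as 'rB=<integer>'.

m = 1180
d = (-14, 15);  v_rel = (-10, 8),  |v_rel|² = 164
v_rel×d = (-10)·(15) − (8)·(-14) = -38
since m = R²·164 − (-38)²:  R² = (1444 + 1180) / 164 = 16
R = √16 = 4  ⇒  r_B = 4 − 1 = 3

rB=3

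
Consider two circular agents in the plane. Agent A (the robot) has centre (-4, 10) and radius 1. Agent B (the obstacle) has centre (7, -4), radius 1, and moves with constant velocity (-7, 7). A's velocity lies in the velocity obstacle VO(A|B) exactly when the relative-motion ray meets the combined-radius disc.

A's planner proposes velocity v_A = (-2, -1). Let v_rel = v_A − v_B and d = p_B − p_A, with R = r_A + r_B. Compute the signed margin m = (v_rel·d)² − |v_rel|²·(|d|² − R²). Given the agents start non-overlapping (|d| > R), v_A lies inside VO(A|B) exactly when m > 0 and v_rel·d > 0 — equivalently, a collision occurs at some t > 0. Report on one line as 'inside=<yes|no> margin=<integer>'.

d = (11, -14),  |d|² = 317;  R = 1+1 = 2,  c = 317−2² = 313
v_rel = (5, -8),  |v_rel|² = 89;  v_rel·d = (5)·(11) + (-8)·(-14) = 167
89·t² − 334·t + 313 = 0  ⇒  m = 167² − 89·313 = 32
m = 32 > 0,  v_rel·d = 167 > 0  ⇒  inside

inside=yes margin=32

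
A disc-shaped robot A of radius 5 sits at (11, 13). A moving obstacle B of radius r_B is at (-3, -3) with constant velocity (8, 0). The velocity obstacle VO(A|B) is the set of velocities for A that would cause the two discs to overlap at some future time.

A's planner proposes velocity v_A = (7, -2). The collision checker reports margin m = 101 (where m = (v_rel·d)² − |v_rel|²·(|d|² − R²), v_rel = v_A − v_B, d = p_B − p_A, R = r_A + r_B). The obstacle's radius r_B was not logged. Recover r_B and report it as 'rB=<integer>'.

m = 101
d = (-14, -16);  v_rel = (-1, -2),  |v_rel|² = 5
v_rel×d = (-1)·(-16) − (-2)·(-14) = -12
since m = R²·5 − (-12)²:  R² = (144 + 101) / 5 = 49
R = √49 = 7  ⇒  r_B = 7 − 5 = 2

rB=2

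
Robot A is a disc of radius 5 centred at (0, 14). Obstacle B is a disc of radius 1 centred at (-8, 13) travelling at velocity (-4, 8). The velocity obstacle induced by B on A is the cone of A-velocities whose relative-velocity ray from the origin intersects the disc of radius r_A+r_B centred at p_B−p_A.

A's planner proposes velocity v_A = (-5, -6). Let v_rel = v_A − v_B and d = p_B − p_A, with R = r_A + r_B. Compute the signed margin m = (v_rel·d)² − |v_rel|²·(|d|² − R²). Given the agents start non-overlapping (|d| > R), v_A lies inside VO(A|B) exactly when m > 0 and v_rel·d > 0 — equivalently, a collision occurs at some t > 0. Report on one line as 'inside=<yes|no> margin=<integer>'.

d = (-8, -1),  |d|² = 65;  R = 5+1 = 6,  c = 65−6² = 29
v_rel = (-1, -14),  |v_rel|² = 197;  v_rel·d = (-1)·(-8) + (-14)·(-1) = 22
197·t² − 44·t + 29 = 0  ⇒  m = 22² − 197·29 = -5229
m = -5229 < 0,  v_rel·d = 22 > 0  ⇒  outside

inside=no margin=-5229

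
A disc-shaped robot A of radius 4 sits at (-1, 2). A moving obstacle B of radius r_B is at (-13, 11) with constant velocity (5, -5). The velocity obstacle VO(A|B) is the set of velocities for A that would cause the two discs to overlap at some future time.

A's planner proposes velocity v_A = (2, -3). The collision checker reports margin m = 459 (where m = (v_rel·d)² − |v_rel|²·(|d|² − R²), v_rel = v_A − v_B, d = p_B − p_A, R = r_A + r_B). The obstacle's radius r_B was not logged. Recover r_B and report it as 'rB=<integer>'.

m = 459
d = (-12, 9);  v_rel = (-3, 2),  |v_rel|² = 13
v_rel×d = (-3)·(9) − (2)·(-12) = -3
since m = R²·13 − (-3)²:  R² = (9 + 459) / 13 = 36
R = √36 = 6  ⇒  r_B = 6 − 4 = 2

rB=2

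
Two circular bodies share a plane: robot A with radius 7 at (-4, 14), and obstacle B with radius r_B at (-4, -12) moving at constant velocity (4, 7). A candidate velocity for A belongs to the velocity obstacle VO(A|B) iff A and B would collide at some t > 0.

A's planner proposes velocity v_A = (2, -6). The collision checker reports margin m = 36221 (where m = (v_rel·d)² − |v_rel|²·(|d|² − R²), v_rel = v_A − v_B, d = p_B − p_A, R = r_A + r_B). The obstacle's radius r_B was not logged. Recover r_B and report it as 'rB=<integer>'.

m = 36221
d = (0, -26);  v_rel = (-2, -13),  |v_rel|² = 173
v_rel×d = (-2)·(-26) − (-13)·(0) = 52
since m = R²·173 − 52²:  R² = (2704 + 36221) / 173 = 225
R = √225 = 15  ⇒  r_B = 15 − 7 = 8

rB=8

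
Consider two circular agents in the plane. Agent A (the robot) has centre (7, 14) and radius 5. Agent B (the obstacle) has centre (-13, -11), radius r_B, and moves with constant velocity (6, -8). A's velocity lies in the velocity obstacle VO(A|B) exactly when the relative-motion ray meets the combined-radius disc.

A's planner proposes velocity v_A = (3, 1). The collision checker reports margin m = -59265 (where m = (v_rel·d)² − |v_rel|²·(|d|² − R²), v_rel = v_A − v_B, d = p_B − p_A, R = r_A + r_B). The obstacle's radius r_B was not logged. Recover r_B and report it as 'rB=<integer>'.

m = -59265
d = (-20, -25);  v_rel = (-3, 9),  |v_rel|² = 90
v_rel×d = (-3)·(-25) − (9)·(-20) = 255
since m = R²·90 − 255²:  R² = (65025 + -59265) / 90 = 64
R = √64 = 8  ⇒  r_B = 8 − 5 = 3

rB=3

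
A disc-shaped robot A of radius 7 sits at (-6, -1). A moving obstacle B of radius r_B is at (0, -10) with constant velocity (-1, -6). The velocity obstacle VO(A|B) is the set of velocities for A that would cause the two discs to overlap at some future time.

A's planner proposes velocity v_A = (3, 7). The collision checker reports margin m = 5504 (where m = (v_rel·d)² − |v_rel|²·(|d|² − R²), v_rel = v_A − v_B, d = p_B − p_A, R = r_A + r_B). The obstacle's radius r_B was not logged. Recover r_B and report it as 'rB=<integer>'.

m = 5504
d = (6, -9);  v_rel = (4, 13),  |v_rel|² = 185
v_rel×d = (4)·(-9) − (13)·(6) = -114
since m = R²·185 − (-114)²:  R² = (12996 + 5504) / 185 = 100
R = √100 = 10  ⇒  r_B = 10 − 7 = 3

rB=3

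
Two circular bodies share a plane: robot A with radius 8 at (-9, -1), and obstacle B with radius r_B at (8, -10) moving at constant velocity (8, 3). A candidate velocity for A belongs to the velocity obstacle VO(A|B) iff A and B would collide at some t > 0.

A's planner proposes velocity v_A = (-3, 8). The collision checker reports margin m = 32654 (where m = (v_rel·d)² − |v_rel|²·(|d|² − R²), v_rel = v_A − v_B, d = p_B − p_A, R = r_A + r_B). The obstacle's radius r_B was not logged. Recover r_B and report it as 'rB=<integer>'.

m = 32654
d = (17, -9);  v_rel = (-11, 5),  |v_rel|² = 146
v_rel×d = (-11)·(-9) − (5)·(17) = 14
since m = R²·146 − 14²:  R² = (196 + 32654) / 146 = 225
R = √225 = 15  ⇒  r_B = 15 − 8 = 7

rB=7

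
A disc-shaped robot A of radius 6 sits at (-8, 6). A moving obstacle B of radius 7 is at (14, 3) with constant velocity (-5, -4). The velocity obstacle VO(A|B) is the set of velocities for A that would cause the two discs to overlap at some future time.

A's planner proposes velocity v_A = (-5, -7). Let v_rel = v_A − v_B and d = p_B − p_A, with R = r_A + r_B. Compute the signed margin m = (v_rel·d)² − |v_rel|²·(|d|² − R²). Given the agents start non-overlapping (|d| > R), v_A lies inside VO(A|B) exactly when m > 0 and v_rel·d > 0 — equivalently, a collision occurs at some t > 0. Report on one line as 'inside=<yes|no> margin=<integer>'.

d = (22, -3),  |d|² = 493;  R = 6+7 = 13,  c = 493−13² = 324
v_rel = (0, -3),  |v_rel|² = 9;  v_rel·d = (0)·(22) + (-3)·(-3) = 9
9·t² − 18·t + 324 = 0  ⇒  m = 9² − 9·324 = -2835
m = -2835 < 0,  v_rel·d = 9 > 0  ⇒  outside

inside=no margin=-2835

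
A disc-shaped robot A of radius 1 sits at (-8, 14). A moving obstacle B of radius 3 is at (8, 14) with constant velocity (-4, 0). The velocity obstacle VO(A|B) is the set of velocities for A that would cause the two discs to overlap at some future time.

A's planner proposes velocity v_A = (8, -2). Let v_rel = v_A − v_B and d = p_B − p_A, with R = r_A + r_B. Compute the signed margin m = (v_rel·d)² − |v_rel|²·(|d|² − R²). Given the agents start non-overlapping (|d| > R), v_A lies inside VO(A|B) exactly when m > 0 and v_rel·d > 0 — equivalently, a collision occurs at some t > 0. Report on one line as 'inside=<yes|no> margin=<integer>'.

d = (16, 0),  |d|² = 256;  R = 1+3 = 4,  c = 256−4² = 240
v_rel = (12, -2),  |v_rel|² = 148;  v_rel·d = (12)·(16) + (-2)·(0) = 192
148·t² − 384·t + 240 = 0  ⇒  m = 192² − 148·240 = 1344
m = 1344 > 0,  v_rel·d = 192 > 0  ⇒  inside

inside=yes margin=1344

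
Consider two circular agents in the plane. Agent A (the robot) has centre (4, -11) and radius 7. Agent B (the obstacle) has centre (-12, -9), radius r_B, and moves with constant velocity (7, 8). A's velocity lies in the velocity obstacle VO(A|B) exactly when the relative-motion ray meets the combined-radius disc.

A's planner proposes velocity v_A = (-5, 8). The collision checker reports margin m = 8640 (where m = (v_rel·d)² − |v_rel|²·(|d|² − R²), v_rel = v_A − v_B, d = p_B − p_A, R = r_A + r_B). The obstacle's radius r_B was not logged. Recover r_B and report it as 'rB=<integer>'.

m = 8640
d = (-16, 2);  v_rel = (-12, 0),  |v_rel|² = 144
v_rel×d = (-12)·(2) − (0)·(-16) = -24
since m = R²·144 − (-24)²:  R² = (576 + 8640) / 144 = 64
R = √64 = 8  ⇒  r_B = 8 − 7 = 1

rB=1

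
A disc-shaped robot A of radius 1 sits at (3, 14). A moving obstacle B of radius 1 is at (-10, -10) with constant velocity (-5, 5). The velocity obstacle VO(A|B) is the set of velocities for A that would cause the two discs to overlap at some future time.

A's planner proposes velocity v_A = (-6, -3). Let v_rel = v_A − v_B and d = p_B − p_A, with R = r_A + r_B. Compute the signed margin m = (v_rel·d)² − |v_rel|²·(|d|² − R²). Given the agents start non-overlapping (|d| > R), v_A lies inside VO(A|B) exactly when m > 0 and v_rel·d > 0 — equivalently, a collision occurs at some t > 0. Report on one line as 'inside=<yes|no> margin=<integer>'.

d = (-13, -24),  |d|² = 745;  R = 1+1 = 2,  c = 745−2² = 741
v_rel = (-1, -8),  |v_rel|² = 65;  v_rel·d = (-1)·(-13) + (-8)·(-24) = 205
65·t² − 410·t + 741 = 0  ⇒  m = 205² − 65·741 = -6140
m = -6140 < 0,  v_rel·d = 205 > 0  ⇒  outside

inside=no margin=-6140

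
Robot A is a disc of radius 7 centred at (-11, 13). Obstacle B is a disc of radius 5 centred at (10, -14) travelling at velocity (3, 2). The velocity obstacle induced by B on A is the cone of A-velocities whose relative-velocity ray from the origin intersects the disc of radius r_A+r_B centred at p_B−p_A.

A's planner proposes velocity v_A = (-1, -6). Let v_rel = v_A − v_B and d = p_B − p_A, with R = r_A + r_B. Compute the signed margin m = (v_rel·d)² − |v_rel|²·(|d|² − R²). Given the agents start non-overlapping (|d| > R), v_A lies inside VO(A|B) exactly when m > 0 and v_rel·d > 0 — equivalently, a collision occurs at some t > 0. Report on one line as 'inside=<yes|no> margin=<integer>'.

d = (21, -27),  |d|² = 1170;  R = 7+5 = 12,  c = 1170−12² = 1026
v_rel = (-4, -8),  |v_rel|² = 80;  v_rel·d = (-4)·(21) + (-8)·(-27) = 132
80·t² − 264·t + 1026 = 0  ⇒  m = 132² − 80·1026 = -64656
m = -64656 < 0,  v_rel·d = 132 > 0  ⇒  outside

inside=no margin=-64656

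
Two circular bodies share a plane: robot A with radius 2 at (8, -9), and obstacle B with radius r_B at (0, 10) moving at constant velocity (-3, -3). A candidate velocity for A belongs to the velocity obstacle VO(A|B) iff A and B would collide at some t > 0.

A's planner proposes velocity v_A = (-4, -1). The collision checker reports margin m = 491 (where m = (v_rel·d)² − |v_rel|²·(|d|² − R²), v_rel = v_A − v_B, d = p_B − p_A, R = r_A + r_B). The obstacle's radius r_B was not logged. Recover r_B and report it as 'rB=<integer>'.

m = 491
d = (-8, 19);  v_rel = (-1, 2),  |v_rel|² = 5
v_rel×d = (-1)·(19) − (2)·(-8) = -3
since m = R²·5 − (-3)²:  R² = (9 + 491) / 5 = 100
R = √100 = 10  ⇒  r_B = 10 − 2 = 8

rB=8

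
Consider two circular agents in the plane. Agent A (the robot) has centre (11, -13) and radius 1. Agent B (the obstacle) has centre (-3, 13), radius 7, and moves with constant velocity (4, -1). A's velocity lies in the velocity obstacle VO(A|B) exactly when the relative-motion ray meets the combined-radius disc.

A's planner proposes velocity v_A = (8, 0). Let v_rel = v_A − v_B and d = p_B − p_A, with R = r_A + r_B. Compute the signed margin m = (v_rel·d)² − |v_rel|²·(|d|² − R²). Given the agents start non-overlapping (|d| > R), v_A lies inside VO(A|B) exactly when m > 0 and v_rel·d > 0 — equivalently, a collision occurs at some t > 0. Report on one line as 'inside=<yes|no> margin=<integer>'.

d = (-14, 26),  |d|² = 872;  R = 1+7 = 8,  c = 872−8² = 808
v_rel = (4, 1),  |v_rel|² = 17;  v_rel·d = (4)·(-14) + (1)·(26) = -30
17·t² + 60·t + 808 = 0  ⇒  m = (-30)² − 17·808 = -12836
m = -12836 < 0,  v_rel·d = -30 < 0  ⇒  outside

inside=no margin=-12836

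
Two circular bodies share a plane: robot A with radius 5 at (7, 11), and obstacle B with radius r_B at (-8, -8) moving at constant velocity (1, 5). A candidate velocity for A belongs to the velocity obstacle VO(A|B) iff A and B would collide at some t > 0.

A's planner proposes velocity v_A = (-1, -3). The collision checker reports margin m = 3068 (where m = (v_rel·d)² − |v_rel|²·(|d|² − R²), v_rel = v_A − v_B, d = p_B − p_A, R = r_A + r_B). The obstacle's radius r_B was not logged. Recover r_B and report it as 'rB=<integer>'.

m = 3068
d = (-15, -19);  v_rel = (-2, -8),  |v_rel|² = 68
v_rel×d = (-2)·(-19) − (-8)·(-15) = -82
since m = R²·68 − (-82)²:  R² = (6724 + 3068) / 68 = 144
R = √144 = 12  ⇒  r_B = 12 − 5 = 7

rB=7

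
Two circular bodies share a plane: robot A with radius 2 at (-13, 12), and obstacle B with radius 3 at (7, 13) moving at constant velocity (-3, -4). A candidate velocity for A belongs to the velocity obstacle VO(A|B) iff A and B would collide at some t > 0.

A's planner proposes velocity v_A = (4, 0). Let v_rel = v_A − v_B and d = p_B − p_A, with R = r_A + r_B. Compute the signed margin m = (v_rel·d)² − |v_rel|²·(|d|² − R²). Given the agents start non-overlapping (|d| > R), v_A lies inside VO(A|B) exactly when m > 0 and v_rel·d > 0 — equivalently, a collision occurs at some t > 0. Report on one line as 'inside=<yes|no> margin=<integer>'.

d = (20, 1),  |d|² = 401;  R = 2+3 = 5,  c = 401−5² = 376
v_rel = (7, 4),  |v_rel|² = 65;  v_rel·d = (7)·(20) + (4)·(1) = 144
65·t² − 288·t + 376 = 0  ⇒  m = 144² − 65·376 = -3704
m = -3704 < 0,  v_rel·d = 144 > 0  ⇒  outside

inside=no margin=-3704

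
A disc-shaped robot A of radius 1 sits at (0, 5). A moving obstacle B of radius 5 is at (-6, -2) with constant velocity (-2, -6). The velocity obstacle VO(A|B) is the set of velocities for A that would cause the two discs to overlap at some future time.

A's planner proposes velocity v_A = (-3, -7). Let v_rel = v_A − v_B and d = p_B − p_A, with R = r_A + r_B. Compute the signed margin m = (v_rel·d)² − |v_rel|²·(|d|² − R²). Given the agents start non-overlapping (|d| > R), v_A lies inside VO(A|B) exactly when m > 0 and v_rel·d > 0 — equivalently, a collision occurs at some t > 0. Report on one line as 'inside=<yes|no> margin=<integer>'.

d = (-6, -7),  |d|² = 85;  R = 1+5 = 6,  c = 85−6² = 49
v_rel = (-1, -1),  |v_rel|² = 2;  v_rel·d = (-1)·(-6) + (-1)·(-7) = 13
2·t² − 26·t + 49 = 0  ⇒  m = 13² − 2·49 = 71
m = 71 > 0,  v_rel·d = 13 > 0  ⇒  inside

inside=yes margin=71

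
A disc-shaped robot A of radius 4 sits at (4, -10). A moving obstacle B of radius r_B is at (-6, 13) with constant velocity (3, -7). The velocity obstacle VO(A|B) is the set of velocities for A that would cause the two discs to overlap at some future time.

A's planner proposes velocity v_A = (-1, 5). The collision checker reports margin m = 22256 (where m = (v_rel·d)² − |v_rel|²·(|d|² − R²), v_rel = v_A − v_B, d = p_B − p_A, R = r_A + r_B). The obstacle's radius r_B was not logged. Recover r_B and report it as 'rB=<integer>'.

m = 22256
d = (-10, 23);  v_rel = (-4, 12),  |v_rel|² = 160
v_rel×d = (-4)·(23) − (12)·(-10) = 28
since m = R²·160 − 28²:  R² = (784 + 22256) / 160 = 144
R = √144 = 12  ⇒  r_B = 12 − 4 = 8

rB=8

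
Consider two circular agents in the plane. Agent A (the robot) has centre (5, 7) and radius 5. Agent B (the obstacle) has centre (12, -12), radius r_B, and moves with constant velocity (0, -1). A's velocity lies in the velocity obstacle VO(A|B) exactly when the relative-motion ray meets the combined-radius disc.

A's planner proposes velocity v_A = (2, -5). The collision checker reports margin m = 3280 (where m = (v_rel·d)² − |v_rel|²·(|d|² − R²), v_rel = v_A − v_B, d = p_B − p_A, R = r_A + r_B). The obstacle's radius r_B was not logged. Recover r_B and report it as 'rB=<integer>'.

m = 3280
d = (7, -19);  v_rel = (2, -4),  |v_rel|² = 20
v_rel×d = (2)·(-19) − (-4)·(7) = -10
since m = R²·20 − (-10)²:  R² = (100 + 3280) / 20 = 169
R = √169 = 13  ⇒  r_B = 13 − 5 = 8

rB=8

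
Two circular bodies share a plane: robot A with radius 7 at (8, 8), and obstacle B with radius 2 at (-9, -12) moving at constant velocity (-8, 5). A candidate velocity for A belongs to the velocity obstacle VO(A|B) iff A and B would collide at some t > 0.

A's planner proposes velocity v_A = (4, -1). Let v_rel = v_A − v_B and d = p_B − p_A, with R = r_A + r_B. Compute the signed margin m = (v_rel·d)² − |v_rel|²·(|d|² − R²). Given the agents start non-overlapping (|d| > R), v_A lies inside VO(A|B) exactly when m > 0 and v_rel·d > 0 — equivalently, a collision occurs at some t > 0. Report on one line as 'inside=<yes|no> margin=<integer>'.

d = (-17, -20),  |d|² = 689;  R = 7+2 = 9,  c = 689−9² = 608
v_rel = (12, -6),  |v_rel|² = 180;  v_rel·d = (12)·(-17) + (-6)·(-20) = -84
180·t² + 168·t + 608 = 0  ⇒  m = (-84)² − 180·608 = -102384
m = -102384 < 0,  v_rel·d = -84 < 0  ⇒  outside

inside=no margin=-102384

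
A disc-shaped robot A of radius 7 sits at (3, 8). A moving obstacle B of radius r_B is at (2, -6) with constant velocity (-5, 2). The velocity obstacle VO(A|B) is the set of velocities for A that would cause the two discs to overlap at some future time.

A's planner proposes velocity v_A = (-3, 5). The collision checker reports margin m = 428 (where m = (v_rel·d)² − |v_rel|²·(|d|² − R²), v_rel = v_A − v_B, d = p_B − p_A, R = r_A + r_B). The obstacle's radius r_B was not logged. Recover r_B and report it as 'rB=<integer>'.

m = 428
d = (-1, -14);  v_rel = (2, 3),  |v_rel|² = 13
v_rel×d = (2)·(-14) − (3)·(-1) = -25
since m = R²·13 − (-25)²:  R² = (625 + 428) / 13 = 81
R = √81 = 9  ⇒  r_B = 9 − 7 = 2

rB=2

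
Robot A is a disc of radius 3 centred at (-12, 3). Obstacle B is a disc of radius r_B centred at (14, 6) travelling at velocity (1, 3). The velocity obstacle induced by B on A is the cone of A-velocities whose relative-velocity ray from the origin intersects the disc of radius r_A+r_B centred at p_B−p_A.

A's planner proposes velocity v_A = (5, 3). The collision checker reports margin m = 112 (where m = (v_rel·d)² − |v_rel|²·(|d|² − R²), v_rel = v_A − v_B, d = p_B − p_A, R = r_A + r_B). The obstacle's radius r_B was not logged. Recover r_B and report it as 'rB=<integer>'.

m = 112
d = (26, 3);  v_rel = (4, 0),  |v_rel|² = 16
v_rel×d = (4)·(3) − (0)·(26) = 12
since m = R²·16 − 12²:  R² = (144 + 112) / 16 = 16
R = √16 = 4  ⇒  r_B = 4 − 3 = 1

rB=1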